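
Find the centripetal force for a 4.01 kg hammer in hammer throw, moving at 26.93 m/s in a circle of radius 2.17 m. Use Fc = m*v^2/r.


Fc = m * v^2 / r
v^2 = 26.93^2 = 725.2249
Fc = 4.01 * 725.2249 / 2.17
Fc = 2908.1518 / 2.17 = 1340.1621 N

1340.1621 N


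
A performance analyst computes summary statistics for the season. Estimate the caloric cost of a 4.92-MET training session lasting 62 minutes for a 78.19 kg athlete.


kcal = MET * mass * time_hr
Convert time: 62 min = 1.0333 hr
kcal = 4.92 * 78.19 * 1.0333
kcal = 397.518 kcal

397.518 kcal


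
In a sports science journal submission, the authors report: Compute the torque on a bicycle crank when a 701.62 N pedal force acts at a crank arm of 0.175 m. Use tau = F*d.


tau = F * d
tau = 701.62 * 0.175
tau = 122.7835 N*m

122.7835 N*m


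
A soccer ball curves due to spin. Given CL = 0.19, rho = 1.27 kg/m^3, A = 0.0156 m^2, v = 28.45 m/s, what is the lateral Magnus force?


FM = 0.5 * CL * rho * A * v^2
FM = 0.5 * 0.19 * 1.27 * 0.0156 * 28.45^2
v^2 = 809.4025
FM = 0.5 * 0.19 * 1.27 * 0.0156 * 809.4025 = 1.5234 N

1.5234 N


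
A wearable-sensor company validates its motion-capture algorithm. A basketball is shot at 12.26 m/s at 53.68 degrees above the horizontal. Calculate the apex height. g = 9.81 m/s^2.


H = (v*sin(theta))^2 / (2*g)
vy = v*sin(theta) = 12.26 * sin(53.68 deg) = 9.8781 m/s
H = vy^2 / (2*g) = 97.5778 / (2*9.81)
H = 97.5778 / 19.62 = 4.9734 m

4.9734 m


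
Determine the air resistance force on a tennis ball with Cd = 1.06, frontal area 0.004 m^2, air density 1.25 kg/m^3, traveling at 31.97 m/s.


Fd = 0.5 * Cd * rho * A * v^2
Fd = 0.5 * 1.06 * 1.25 * 0.004 * 31.97^2
v^2 = 1022.0809
Fd = 0.5 * 1.06 * 1.25 * 0.004 * 1022.0809 = 2.7085 N

2.7085 N


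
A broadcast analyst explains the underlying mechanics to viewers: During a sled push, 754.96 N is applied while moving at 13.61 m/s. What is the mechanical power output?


P = F * v
P = 754.96 * 13.61
P = 10275.0056 W

10275.0056 W


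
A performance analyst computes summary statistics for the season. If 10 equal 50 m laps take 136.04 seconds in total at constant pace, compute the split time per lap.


Split time = total_time / n_laps = 136.04 / 10
Split time = 13.604 s per lap

13.604 s


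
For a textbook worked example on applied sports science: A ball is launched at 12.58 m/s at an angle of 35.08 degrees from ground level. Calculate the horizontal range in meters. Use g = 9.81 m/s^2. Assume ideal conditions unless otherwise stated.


R = v^2 * sin(2*theta) / g
Convert angle to radians: theta = 35.08 deg = 0.6123 rad
sin(2*theta) = sin(1.2245) = 0.9406
R = 12.58^2 * 0.9406 / 9.81
R = 158.2564 * 0.9406 / 9.81 = 15.1746 m

15.1746 m


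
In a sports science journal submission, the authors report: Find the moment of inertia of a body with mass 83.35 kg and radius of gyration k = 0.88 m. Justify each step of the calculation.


I = m * k^2
I = 83.35 * 0.88^2
I = 83.35 * 0.7744 = 64.5462 kg*m^2

64.5462 kg*m^2


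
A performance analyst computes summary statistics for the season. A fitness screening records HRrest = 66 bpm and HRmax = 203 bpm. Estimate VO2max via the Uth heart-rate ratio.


VO2max = 15.3 * HRmax / HRrest
VO2max = 15.3 * 203 / 66
VO2max = 3105.9 / 66 = 47.0591 mL/kg/min

47.0591 mL/kg/min


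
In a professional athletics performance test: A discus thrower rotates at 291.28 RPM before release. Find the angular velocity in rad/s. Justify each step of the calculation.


omega = RPM * 2 * pi / 60
omega = 291.28 * 2 * 3.14159 / 60
omega = 1830.1662 / 60 = 30.5028 rad/s

30.5028 rad/s


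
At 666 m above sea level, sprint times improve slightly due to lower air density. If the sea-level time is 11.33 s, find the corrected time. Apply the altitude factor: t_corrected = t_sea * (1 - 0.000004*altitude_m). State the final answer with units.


Correction factor = 1 - 0.000004 * 666 = 0.997336
t_corrected = t_sea * factor = 11.33 * 0.997336
t_corrected = 11.2998 s

11.2998 s


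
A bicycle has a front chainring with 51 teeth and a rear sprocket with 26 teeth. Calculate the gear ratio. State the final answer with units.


GR = front_teeth / rear_teeth
GR = 51 / 26
GR = 1.9615

1.9615


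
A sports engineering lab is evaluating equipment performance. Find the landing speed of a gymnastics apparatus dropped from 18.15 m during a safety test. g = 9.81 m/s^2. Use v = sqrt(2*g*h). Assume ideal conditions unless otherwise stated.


v = sqrt(2 * g * h)
v = sqrt(2 * 9.81 * 18.15)
v = sqrt(356.103) = 18.8707 m/s

18.8707 m/s


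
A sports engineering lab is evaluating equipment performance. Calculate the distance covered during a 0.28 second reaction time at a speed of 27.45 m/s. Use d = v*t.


d = v * t
d = 27.45 * 0.28
d = 7.686 m

7.686 m


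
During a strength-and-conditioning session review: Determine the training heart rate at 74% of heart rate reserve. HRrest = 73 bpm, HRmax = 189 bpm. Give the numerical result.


Target = HRrest + pct*(HRmax - HRrest)
Heart rate reserve = HRmax - HRrest = 189 - 73 = 116 bpm
Fraction = 74% = 0.74
Target = 73 + 0.74 * 116
Target = 73 + 85.84 = 158.84 bpm

158.84 bpm


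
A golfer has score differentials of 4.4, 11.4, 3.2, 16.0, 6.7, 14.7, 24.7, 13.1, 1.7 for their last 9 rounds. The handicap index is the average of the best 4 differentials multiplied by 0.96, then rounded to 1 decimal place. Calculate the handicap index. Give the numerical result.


All differentials: 4.4, 11.4, 3.2, 16.0, 6.7, 14.7, 24.7, 13.1, 1.7
Sorted: 1.7, 3.2, 4.4, 6.7, 11.4, 13.1, 14.7, 16.0, 24.7
Best 4: 1.7, 3.2, 4.4, 6.7
Average of best = 16 / 4 = 4
Raw index = 4 * 0.96 = 3.84
Handicap index = round(3.84, 1) = 3.8

3.8


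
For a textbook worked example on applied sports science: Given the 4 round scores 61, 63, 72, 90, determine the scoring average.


Average = sum / n
Sum = 286
Average = 286 / 4 = 71.5

71.5


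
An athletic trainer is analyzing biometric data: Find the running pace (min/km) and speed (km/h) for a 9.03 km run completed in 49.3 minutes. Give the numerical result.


Pace = time / distance = 49.3 min / 9.03 km = 5.4596 min/km
Speed = distance / time_in_hours = 9.03 / 0.8217 hr
Speed = 10.9899 km/h

5.4596 min/km, 10.9899 km/h


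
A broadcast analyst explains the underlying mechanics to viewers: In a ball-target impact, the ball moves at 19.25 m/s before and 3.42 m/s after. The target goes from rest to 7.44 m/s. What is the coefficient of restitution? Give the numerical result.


e = (v2_after - v1_after) / (v1_before - v2_before)
Numerator = 7.44 - 3.42 = 4.02
Denominator = 19.25 - 0 = 19.25
e = 4.02 / 19.25 = 0.2088

0.2088


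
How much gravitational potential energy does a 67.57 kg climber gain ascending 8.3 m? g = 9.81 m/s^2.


PE = m * g * h
PE = 67.57 * 9.81 * 8.3
PE = 662.8617 * 8.3 = 5501.7521 J

5501.7521 J


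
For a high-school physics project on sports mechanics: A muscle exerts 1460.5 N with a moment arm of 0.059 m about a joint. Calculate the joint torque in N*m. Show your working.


tau = F * d
tau = 1460.5 * 0.059
tau = 86.1695 N*m

86.1695 N*m


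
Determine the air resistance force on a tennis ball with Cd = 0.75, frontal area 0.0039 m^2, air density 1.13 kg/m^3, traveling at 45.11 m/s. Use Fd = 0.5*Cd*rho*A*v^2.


Fd = 0.5 * Cd * rho * A * v^2
Fd = 0.5 * 0.75 * 1.13 * 0.0039 * 45.11^2
v^2 = 2034.9121
Fd = 0.5 * 0.75 * 1.13 * 0.0039 * 2034.9121 = 3.3629 N

3.3629 N


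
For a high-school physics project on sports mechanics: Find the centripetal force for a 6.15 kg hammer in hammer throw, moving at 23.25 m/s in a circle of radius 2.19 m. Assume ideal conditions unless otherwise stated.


Fc = m * v^2 / r
v^2 = 23.25^2 = 540.5625
Fc = 6.15 * 540.5625 / 2.19
Fc = 3324.4594 / 2.19 = 1518.018 N

1518.018 N


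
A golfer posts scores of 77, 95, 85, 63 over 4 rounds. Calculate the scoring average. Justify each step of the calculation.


Average = sum / n
Sum = 320
Average = 320 / 4 = 80

80


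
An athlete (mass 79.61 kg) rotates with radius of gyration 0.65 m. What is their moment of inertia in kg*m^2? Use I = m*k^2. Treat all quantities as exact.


I = m * k^2
I = 79.61 * 0.65^2
I = 79.61 * 0.4225 = 33.6352 kg*m^2

33.6352 kg*m^2


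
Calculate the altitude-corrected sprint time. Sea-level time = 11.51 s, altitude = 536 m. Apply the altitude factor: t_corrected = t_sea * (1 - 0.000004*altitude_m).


Correction factor = 1 - 0.000004 * 536 = 0.997856
t_corrected = t_sea * factor = 11.51 * 0.997856
t_corrected = 11.4853 s

11.4853 s


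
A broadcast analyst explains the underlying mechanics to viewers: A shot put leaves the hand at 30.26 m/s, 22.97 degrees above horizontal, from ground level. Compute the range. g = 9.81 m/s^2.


R = v^2 * sin(2*theta) / g
Convert angle to radians: theta = 22.97 deg = 0.4009 rad
sin(2*theta) = sin(0.8018) = 0.7186
R = 30.26^2 * 0.7186 / 9.81
R = 915.6676 * 0.7186 / 9.81 = 67.0754 m

67.0754 m


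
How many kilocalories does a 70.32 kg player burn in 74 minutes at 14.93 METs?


kcal = MET * mass * time_hr
Convert time: 74 min = 1.2333 hr
kcal = 14.93 * 70.32 * 1.2333
kcal = 1294.849 kcal

1294.849 kcal


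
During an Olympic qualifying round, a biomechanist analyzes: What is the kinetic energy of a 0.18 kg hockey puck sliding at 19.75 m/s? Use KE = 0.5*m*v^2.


KE = 0.5 * m * v^2
KE = 0.5 * 0.18 * 19.75^2
KE = 0.5 * 0.18 * 390.0625 = 35.1056 J

35.1056 J


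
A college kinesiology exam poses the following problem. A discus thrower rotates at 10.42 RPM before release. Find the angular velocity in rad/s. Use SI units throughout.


omega = RPM * 2 * pi / 60
omega = 10.42 * 2 * 3.14159 / 60
omega = 65.4708 / 60 = 1.0912 rad/s

1.0912 rad/s


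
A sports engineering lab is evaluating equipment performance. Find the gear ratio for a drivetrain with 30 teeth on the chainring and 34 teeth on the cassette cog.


GR = front_teeth / rear_teeth
GR = 30 / 34
GR = 0.8824

0.8824


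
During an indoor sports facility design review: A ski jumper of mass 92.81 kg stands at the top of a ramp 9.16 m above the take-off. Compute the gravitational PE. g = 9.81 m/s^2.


PE = m * g * h
PE = 92.81 * 9.81 * 9.16
PE = 910.4661 * 9.16 = 8339.8695 J

8339.8695 J


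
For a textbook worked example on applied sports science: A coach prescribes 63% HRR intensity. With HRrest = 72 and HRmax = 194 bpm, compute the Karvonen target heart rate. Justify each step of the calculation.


Target = HRrest + pct*(HRmax - HRrest)
Heart rate reserve = HRmax - HRrest = 194 - 72 = 122 bpm
Fraction = 63% = 0.63
Target = 72 + 0.63 * 122
Target = 72 + 76.86 = 148.86 bpm

148.86 bpm


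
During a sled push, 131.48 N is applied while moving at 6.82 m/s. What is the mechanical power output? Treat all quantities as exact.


P = F * v
P = 131.48 * 6.82
P = 896.6936 W

896.6936 W


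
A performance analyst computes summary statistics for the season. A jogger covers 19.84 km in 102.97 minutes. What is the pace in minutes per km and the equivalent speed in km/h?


Pace = time / distance = 102.97 min / 19.84 km = 5.19 min/km
Speed = distance / time_in_hours = 19.84 / 1.7162 hr
Speed = 11.5606 km/h

5.19 min/km, 11.5606 km/h


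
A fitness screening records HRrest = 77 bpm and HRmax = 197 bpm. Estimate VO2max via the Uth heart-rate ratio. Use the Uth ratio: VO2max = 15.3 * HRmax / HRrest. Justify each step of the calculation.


VO2max = 15.3 * HRmax / HRrest
VO2max = 15.3 * 197 / 77
VO2max = 3014.1 / 77 = 39.1442 mL/kg/min

39.1442 mL/kg/min


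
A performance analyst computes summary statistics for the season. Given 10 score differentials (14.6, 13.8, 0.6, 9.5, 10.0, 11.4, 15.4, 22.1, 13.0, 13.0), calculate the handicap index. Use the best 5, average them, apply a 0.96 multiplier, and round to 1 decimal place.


All differentials: 14.6, 13.8, 0.6, 9.5, 10.0, 11.4, 15.4, 22.1, 13.0, 13.0
Sorted: 0.6, 9.5, 10.0, 11.4, 13.0, 13.0, 13.8, 14.6, 15.4, 22.1
Best 5: 0.6, 9.5, 10.0, 11.4, 13.0
Average of best = 44.5 / 5 = 8.9
Raw index = 8.9 * 0.96 = 8.544
Handicap index = round(8.544, 1) = 8.5

8.5


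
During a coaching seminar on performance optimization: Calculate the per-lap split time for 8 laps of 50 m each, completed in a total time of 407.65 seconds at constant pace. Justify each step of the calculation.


Split time = total_time / n_laps = 407.65 / 8
Split time = 50.9562 s per lap

50.9562 s


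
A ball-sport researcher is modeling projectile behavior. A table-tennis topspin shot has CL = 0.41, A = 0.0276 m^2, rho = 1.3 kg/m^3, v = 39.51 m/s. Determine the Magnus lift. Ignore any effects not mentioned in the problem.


FM = 0.5 * CL * rho * A * v^2
FM = 0.5 * 0.41 * 1.3 * 0.0276 * 39.51^2
v^2 = 1561.0401
FM = 0.5 * 0.41 * 1.3 * 0.0276 * 1561.0401 = 11.4821 N

11.4821 N


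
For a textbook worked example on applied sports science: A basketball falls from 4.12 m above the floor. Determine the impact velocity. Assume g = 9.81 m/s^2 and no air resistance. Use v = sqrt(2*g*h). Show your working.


v = sqrt(2 * g * h)
v = sqrt(2 * 9.81 * 4.12)
v = sqrt(80.8344) = 8.9908 m/s

8.9908 m/s


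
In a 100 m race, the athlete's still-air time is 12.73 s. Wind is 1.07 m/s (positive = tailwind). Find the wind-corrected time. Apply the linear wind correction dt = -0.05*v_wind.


dt = -0.05 * v_wind = -0.05 * 1.07 = -0.0535 s
t_corrected = t_still + dt = 12.73 + (-0.0535)
t_corrected = 12.6765 s

12.6765 s


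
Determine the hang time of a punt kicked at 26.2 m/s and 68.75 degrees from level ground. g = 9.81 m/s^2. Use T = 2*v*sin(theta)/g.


T = 2*v*sin(theta)/g
sin(theta) = sin(68.75 deg) = 0.932
T = 2*26.2*0.932 / 9.81
T = 48.8372 / 9.81 = 4.9783 s

4.9783 s


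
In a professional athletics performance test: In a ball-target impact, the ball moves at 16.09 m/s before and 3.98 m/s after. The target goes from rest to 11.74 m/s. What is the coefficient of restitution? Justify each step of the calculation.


e = (v2_after - v1_after) / (v1_before - v2_before)
Numerator = 11.74 - 3.98 = 7.76
Denominator = 16.09 - 0 = 16.09
e = 7.76 / 16.09 = 0.4823

0.4823


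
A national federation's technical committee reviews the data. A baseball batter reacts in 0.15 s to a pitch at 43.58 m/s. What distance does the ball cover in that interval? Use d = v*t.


d = v * t
d = 43.58 * 0.15
d = 6.537 m

6.537 m


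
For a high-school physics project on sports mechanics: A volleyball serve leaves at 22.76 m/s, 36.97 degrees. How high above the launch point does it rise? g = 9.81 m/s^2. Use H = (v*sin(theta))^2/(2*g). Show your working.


H = (v*sin(theta))^2 / (2*g)
vy = v*sin(theta) = 22.76 * sin(36.97 deg) = 13.6878 m/s
H = vy^2 / (2*g) = 187.3556 / (2*9.81)
H = 187.3556 / 19.62 = 9.5492 m

9.5492 m


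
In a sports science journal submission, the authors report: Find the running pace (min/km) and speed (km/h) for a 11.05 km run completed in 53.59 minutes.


Pace = time / distance = 53.59 min / 11.05 km = 4.8498 min/km
Speed = distance / time_in_hours = 11.05 / 0.8932 hr
Speed = 12.3717 km/h

4.8498 min/km, 12.3717 km/h


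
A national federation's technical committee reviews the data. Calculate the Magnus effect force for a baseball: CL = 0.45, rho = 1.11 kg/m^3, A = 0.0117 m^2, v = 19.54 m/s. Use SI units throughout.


FM = 0.5 * CL * rho * A * v^2
FM = 0.5 * 0.45 * 1.11 * 0.0117 * 19.54^2
v^2 = 381.8116
FM = 0.5 * 0.45 * 1.11 * 0.0117 * 381.8116 = 1.1157 N

1.1157 N


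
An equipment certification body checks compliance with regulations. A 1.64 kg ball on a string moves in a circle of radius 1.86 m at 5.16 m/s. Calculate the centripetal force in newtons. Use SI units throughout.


Fc = m * v^2 / r
v^2 = 5.16^2 = 26.6256
Fc = 1.64 * 26.6256 / 1.86
Fc = 43.666 / 1.86 = 23.4763 N

23.4763 N


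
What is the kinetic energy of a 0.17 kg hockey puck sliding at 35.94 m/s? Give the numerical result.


KE = 0.5 * m * v^2
KE = 0.5 * 0.17 * 35.94^2
KE = 0.5 * 0.17 * 1291.6836 = 109.7931 J

109.7931 J


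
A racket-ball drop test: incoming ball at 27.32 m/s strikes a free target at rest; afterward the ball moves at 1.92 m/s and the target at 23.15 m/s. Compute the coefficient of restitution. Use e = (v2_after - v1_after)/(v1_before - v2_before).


e = (v2_after - v1_after) / (v1_before - v2_before)
Numerator = 23.15 - 1.92 = 21.23
Denominator = 27.32 - 0 = 27.32
e = 21.23 / 27.32 = 0.7771

0.7771


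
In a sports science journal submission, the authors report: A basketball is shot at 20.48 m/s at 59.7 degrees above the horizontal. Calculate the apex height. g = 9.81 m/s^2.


H = (v*sin(theta))^2 / (2*g)
vy = v*sin(theta) = 20.48 * sin(59.7 deg) = 17.6823 m/s
H = vy^2 / (2*g) = 312.6652 / (2*9.81)
H = 312.6652 / 19.62 = 15.936 m

15.936 m


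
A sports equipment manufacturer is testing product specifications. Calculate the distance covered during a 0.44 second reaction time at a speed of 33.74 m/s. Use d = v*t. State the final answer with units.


d = v * t
d = 33.74 * 0.44
d = 14.8456 m

14.8456 m


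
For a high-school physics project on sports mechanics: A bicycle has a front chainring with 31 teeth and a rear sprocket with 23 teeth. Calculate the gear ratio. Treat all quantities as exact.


GR = front_teeth / rear_teeth
GR = 31 / 23
GR = 1.3478

1.3478


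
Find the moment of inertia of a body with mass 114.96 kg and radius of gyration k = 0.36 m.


I = m * k^2
I = 114.96 * 0.36^2
I = 114.96 * 0.1296 = 14.8988 kg*m^2

14.8988 kg*m^2


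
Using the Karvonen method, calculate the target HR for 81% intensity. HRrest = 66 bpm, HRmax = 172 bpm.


Target = HRrest + pct*(HRmax - HRrest)
Heart rate reserve = HRmax - HRrest = 172 - 66 = 106 bpm
Fraction = 81% = 0.81
Target = 66 + 0.81 * 106
Target = 66 + 85.86 = 151.86 bpm

151.86 bpm


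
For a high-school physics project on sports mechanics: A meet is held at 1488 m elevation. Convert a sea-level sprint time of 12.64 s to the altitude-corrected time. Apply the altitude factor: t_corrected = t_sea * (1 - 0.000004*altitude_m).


Correction factor = 1 - 0.000004 * 1488 = 0.994048
t_corrected = t_sea * factor = 12.64 * 0.994048
t_corrected = 12.5648 s

12.5648 s


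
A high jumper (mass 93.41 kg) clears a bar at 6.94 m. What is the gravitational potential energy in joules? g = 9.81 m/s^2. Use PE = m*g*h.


PE = m * g * h
PE = 93.41 * 9.81 * 6.94
PE = 916.3521 * 6.94 = 6359.4836 J

6359.4836 J


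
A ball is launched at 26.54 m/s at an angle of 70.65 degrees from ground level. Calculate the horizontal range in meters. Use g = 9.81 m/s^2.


R = v^2 * sin(2*theta) / g
Convert angle to radians: theta = 70.65 deg = 1.2331 rad
sin(2*theta) = sin(2.4662) = 0.6252
R = 26.54^2 * 0.6252 / 9.81
R = 704.3716 * 0.6252 / 9.81 = 44.8933 m

44.8933 m


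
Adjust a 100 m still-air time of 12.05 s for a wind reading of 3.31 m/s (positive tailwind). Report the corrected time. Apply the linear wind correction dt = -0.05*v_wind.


dt = -0.05 * v_wind = -0.05 * 3.31 = -0.1655 s
t_corrected = t_still + dt = 12.05 + (-0.1655)
t_corrected = 11.8845 s

11.8845 s


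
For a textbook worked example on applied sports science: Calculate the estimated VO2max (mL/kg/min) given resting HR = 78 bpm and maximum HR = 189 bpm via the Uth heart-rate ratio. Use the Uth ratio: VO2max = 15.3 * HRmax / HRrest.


VO2max = 15.3 * HRmax / HRrest
VO2max = 15.3 * 189 / 78
VO2max = 2891.7 / 78 = 37.0731 mL/kg/min

37.0731 mL/kg/min


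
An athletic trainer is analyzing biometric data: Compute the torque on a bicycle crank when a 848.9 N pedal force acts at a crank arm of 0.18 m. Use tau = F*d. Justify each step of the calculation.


tau = F * d
tau = 848.9 * 0.18
tau = 152.802 N*m

152.802 N*m


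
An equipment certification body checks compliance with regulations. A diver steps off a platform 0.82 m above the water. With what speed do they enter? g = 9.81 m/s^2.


v = sqrt(2 * g * h)
v = sqrt(2 * 9.81 * 0.82)
v = sqrt(16.0884) = 4.011 m/s

4.011 m/s


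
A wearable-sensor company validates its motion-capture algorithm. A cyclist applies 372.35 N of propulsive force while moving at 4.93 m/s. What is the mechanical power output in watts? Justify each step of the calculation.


P = F * v
P = 372.35 * 4.93
P = 1835.6855 W

1835.6855 W


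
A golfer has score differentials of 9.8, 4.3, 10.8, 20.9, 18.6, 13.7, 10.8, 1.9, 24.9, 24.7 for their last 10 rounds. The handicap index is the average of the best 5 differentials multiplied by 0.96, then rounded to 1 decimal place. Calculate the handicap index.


All differentials: 9.8, 4.3, 10.8, 20.9, 18.6, 13.7, 10.8, 1.9, 24.9, 24.7
Sorted: 1.9, 4.3, 9.8, 10.8, 10.8, 13.7, 18.6, 20.9, 24.7, 24.9
Best 5: 1.9, 4.3, 9.8, 10.8, 10.8
Average of best = 37.6 / 5 = 7.52
Raw index = 7.52 * 0.96 = 7.2192
Handicap index = round(7.2192, 1) = 7.2

7.2


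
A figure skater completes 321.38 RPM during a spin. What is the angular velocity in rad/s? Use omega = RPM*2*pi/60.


omega = RPM * 2 * pi / 60
omega = 321.38 * 2 * 3.14159 / 60
omega = 2019.2901 / 60 = 33.6548 rad/s

33.6548 rad/s


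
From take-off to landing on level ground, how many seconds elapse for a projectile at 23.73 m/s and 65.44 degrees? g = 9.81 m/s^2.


T = 2*v*sin(theta)/g
sin(theta) = sin(65.44 deg) = 0.9095
T = 2*23.73*0.9095 / 9.81
T = 43.1661 / 9.81 = 4.4002 s

4.4002 s


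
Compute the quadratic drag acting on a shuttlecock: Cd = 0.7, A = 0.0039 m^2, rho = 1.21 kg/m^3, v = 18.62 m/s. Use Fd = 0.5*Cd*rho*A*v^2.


Fd = 0.5 * Cd * rho * A * v^2
Fd = 0.5 * 0.7 * 1.21 * 0.0039 * 18.62^2
v^2 = 346.7044
Fd = 0.5 * 0.7 * 1.21 * 0.0039 * 346.7044 = 0.5726 N

0.5726 N


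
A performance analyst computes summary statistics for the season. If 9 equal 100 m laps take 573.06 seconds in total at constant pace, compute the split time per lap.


Split time = total_time / n_laps = 573.06 / 9
Split time = 63.6733 s per lap

63.6733 s


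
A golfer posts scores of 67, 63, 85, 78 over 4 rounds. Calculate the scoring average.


Average = sum / n
Sum = 293
Average = 293 / 4 = 73.25

73.25


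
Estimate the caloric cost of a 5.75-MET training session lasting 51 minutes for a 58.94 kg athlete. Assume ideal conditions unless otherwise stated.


kcal = MET * mass * time_hr
Convert time: 51 min = 0.85 hr
kcal = 5.75 * 58.94 * 0.85
kcal = 288.0692 kcal

288.0692 kcal


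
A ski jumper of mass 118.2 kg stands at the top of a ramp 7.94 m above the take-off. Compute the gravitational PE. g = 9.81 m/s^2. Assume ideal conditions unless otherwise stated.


PE = m * g * h
PE = 118.2 * 9.81 * 7.94
PE = 1159.542 * 7.94 = 9206.7635 J

9206.7635 J


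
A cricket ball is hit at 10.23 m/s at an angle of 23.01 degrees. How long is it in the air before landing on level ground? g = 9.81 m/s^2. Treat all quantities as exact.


T = 2*v*sin(theta)/g
sin(theta) = sin(23.01 deg) = 0.3909
T = 2*10.23*0.3909 / 9.81
T = 7.9976 / 9.81 = 0.8153 s

0.8153 s


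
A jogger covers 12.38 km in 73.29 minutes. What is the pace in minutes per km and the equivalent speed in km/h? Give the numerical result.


Pace = time / distance = 73.29 min / 12.38 km = 5.92 min/km
Speed = distance / time_in_hours = 12.38 / 1.2215 hr
Speed = 10.1351 km/h

5.92 min/km, 10.1351 km/h


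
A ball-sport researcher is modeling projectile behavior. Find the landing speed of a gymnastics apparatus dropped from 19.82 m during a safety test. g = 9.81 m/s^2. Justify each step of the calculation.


v = sqrt(2 * g * h)
v = sqrt(2 * 9.81 * 19.82)
v = sqrt(388.8684) = 19.7197 m/s

19.7197 m/s


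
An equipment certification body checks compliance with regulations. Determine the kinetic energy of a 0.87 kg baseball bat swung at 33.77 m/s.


KE = 0.5 * m * v^2
KE = 0.5 * 0.87 * 33.77^2
KE = 0.5 * 0.87 * 1140.4129 = 496.0796 J

496.0796 J


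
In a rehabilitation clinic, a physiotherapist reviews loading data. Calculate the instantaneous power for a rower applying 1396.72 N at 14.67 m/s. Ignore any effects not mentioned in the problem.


P = F * v
P = 1396.72 * 14.67
P = 20489.8824 W

20489.8824 W


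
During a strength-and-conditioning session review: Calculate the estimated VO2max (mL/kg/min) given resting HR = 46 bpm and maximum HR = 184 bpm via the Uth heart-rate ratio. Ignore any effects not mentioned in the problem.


VO2max = 15.3 * HRmax / HRrest
VO2max = 15.3 * 184 / 46
VO2max = 2815.2 / 46 = 61.2 mL/kg/min

61.2 mL/kg/min


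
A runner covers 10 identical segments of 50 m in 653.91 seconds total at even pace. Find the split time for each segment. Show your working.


Split time = total_time / n_laps = 653.91 / 10
Split time = 65.391 s per lap

65.391 s


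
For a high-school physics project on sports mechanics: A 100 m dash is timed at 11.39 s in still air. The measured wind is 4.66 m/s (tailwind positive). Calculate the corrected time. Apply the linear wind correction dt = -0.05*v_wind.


dt = -0.05 * v_wind = -0.05 * 4.66 = -0.233 s
t_corrected = t_still + dt = 11.39 + (-0.233)
t_corrected = 11.157 s

11.157 s


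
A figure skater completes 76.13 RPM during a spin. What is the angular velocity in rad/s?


omega = RPM * 2 * pi / 60
omega = 76.13 * 2 * 3.14159 / 60
omega = 478.3389 / 60 = 7.9723 rad/s

7.9723 rad/s


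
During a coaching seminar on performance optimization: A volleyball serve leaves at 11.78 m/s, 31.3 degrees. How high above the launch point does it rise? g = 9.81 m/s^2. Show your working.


H = (v*sin(theta))^2 / (2*g)
vy = v*sin(theta) = 11.78 * sin(31.3 deg) = 6.1199 m/s
H = vy^2 / (2*g) = 37.4536 / (2*9.81)
H = 37.4536 / 19.62 = 1.909 m

1.909 m


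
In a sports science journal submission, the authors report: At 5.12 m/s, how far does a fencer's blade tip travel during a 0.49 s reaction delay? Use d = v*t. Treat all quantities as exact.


d = v * t
d = 5.12 * 0.49
d = 2.5088 m

2.5088 m


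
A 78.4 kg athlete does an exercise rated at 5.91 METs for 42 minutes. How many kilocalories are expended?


kcal = MET * mass * time_hr
Convert time: 42 min = 0.7 hr
kcal = 5.91 * 78.4 * 0.7
kcal = 324.3408 kcal

324.3408 kcal


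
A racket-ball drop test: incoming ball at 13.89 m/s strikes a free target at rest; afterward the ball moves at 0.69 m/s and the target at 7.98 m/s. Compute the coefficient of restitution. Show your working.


e = (v2_after - v1_after) / (v1_before - v2_before)
Numerator = 7.98 - 0.69 = 7.29
Denominator = 13.89 - 0 = 13.89
e = 7.29 / 13.89 = 0.5248

0.5248


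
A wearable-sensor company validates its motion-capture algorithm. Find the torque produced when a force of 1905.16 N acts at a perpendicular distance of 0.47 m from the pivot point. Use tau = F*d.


tau = F * d
tau = 1905.16 * 0.47
tau = 895.4252 N*m

895.4252 N*m


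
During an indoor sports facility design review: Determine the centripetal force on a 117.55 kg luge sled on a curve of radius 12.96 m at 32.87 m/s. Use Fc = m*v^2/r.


Fc = m * v^2 / r
v^2 = 32.87^2 = 1080.4369
Fc = 117.55 * 1080.4369 / 12.96
Fc = 127005.3576 / 12.96 = 9799.7961 N

9799.7961 N


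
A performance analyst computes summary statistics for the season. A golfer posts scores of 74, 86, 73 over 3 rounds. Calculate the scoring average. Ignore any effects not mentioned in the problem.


Average = sum / n
Sum = 233
Average = 233 / 3 = 77.6667

77.6667


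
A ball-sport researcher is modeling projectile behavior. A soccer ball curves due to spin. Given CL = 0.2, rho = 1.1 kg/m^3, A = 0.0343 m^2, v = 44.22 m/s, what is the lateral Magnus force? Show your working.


FM = 0.5 * CL * rho * A * v^2
FM = 0.5 * 0.2 * 1.1 * 0.0343 * 44.22^2
v^2 = 1955.4084
FM = 0.5 * 0.2 * 1.1 * 0.0343 * 1955.4084 = 7.3778 N

7.3778 N


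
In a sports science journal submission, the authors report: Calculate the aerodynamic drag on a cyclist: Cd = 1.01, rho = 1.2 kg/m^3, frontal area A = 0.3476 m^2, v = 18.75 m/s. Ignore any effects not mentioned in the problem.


Fd = 0.5 * Cd * rho * A * v^2
Fd = 0.5 * 1.01 * 1.2 * 0.3476 * 18.75^2
v^2 = 351.5625
Fd = 0.5 * 1.01 * 1.2 * 0.3476 * 351.5625 = 74.0551 N

74.0551 N


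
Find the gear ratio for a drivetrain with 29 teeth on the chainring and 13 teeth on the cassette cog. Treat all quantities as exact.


GR = front_teeth / rear_teeth
GR = 29 / 13
GR = 2.2308

2.2308


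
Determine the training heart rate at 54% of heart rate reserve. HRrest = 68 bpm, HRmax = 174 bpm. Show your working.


Target = HRrest + pct*(HRmax - HRrest)
Heart rate reserve = HRmax - HRrest = 174 - 68 = 106 bpm
Fraction = 54% = 0.54
Target = 68 + 0.54 * 106
Target = 68 + 57.24 = 125.24 bpm

125.24 bpm


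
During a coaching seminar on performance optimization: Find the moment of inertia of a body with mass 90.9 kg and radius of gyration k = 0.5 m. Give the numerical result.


I = m * k^2
I = 90.9 * 0.5^2
I = 90.9 * 0.25 = 22.725 kg*m^2

22.725 kg*m^2


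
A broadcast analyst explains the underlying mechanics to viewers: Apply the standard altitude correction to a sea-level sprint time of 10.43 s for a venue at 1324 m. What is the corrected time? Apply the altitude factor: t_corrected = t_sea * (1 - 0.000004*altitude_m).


Correction factor = 1 - 0.000004 * 1324 = 0.994704
t_corrected = t_sea * factor = 10.43 * 0.994704
t_corrected = 10.3748 s

10.3748 s


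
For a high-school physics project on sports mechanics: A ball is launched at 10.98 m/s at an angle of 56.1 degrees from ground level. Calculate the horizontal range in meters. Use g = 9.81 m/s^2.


R = v^2 * sin(2*theta) / g
Convert angle to radians: theta = 56.1 deg = 0.9791 rad
sin(2*theta) = sin(1.9583) = 0.9259
R = 10.98^2 * 0.9259 / 9.81
R = 120.5604 * 0.9259 / 9.81 = 11.3785 m

11.3785 m


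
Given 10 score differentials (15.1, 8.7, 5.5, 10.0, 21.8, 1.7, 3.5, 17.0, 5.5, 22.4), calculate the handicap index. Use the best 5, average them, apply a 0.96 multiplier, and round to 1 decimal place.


All differentials: 15.1, 8.7, 5.5, 10.0, 21.8, 1.7, 3.5, 17.0, 5.5, 22.4
Sorted: 1.7, 3.5, 5.5, 5.5, 8.7, 10.0, 15.1, 17.0, 21.8, 22.4
Best 5: 1.7, 3.5, 5.5, 5.5, 8.7
Average of best = 24.9 / 5 = 4.98
Raw index = 4.98 * 0.96 = 4.7808
Handicap index = round(4.7808, 1) = 4.8

4.8


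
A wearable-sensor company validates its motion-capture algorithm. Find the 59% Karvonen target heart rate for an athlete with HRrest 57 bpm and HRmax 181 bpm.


Target = HRrest + pct*(HRmax - HRrest)
Heart rate reserve = HRmax - HRrest = 181 - 57 = 124 bpm
Fraction = 59% = 0.59
Target = 57 + 0.59 * 124
Target = 57 + 73.16 = 130.16 bpm

130.16 bpm


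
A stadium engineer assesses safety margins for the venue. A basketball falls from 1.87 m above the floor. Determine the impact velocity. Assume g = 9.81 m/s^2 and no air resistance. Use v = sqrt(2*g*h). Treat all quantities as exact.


v = sqrt(2 * g * h)
v = sqrt(2 * 9.81 * 1.87)
v = sqrt(36.6894) = 6.0572 m/s

6.0572 m/s


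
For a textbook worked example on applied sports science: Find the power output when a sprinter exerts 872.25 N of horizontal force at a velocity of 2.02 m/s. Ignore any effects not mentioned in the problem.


P = F * v
P = 872.25 * 2.02
P = 1761.945 W

1761.945 W


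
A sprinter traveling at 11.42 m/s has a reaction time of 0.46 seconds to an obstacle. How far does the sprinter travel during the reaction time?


d = v * t
d = 11.42 * 0.46
d = 5.2532 m

5.2532 m


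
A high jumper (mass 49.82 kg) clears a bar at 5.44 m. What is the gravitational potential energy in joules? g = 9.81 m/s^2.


PE = m * g * h
PE = 49.82 * 9.81 * 5.44
PE = 488.7342 * 5.44 = 2658.714 J

2658.714 J


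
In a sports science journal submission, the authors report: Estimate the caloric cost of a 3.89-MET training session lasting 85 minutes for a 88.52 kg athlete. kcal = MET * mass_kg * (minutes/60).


kcal = MET * mass * time_hr
Convert time: 85 min = 1.4167 hr
kcal = 3.89 * 88.52 * 1.4167
kcal = 487.819 kcal

487.819 kcal


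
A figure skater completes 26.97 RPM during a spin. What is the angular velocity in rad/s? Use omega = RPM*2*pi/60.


omega = RPM * 2 * pi / 60
omega = 26.97 * 2 * 3.14159 / 60
omega = 169.4575 / 60 = 2.8243 rad/s

2.8243 rad/s


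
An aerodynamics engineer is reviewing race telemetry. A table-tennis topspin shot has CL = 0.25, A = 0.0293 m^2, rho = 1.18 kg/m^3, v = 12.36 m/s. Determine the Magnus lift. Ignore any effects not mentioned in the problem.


FM = 0.5 * CL * rho * A * v^2
FM = 0.5 * 0.25 * 1.18 * 0.0293 * 12.36^2
v^2 = 152.7696
FM = 0.5 * 0.25 * 1.18 * 0.0293 * 152.7696 = 0.6602 N

0.6602 N


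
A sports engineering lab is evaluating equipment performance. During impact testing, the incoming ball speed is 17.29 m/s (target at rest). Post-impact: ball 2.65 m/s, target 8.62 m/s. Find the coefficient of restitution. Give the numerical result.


e = (v2_after - v1_after) / (v1_before - v2_before)
Numerator = 8.62 - 2.65 = 5.97
Denominator = 17.29 - 0 = 17.29
e = 5.97 / 17.29 = 0.3453

0.3453


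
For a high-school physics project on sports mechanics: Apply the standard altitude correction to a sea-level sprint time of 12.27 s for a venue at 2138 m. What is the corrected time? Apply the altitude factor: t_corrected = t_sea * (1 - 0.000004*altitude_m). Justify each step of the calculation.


Correction factor = 1 - 0.000004 * 2138 = 0.991448
t_corrected = t_sea * factor = 12.27 * 0.991448
t_corrected = 12.1651 s

12.1651 s


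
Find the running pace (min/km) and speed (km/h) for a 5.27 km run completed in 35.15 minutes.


Pace = time / distance = 35.15 min / 5.27 km = 6.6698 min/km
Speed = distance / time_in_hours = 5.27 / 0.5858 hr
Speed = 8.9957 km/h

6.6698 min/km, 8.9957 km/h


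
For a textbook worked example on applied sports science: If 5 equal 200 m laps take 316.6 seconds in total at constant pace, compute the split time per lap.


Split time = total_time / n_laps = 316.6 / 5
Split time = 63.32 s per lap

63.32 s


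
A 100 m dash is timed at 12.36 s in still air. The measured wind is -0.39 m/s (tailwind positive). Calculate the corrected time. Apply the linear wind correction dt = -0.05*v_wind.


dt = -0.05 * v_wind = -0.05 * -0.39 = 0.0195 s
t_corrected = t_still + dt = 12.36 + (0.0195)
t_corrected = 12.3795 s

12.3795 s


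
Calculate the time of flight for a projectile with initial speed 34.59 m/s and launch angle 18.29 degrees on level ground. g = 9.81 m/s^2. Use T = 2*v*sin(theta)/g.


T = 2*v*sin(theta)/g
sin(theta) = sin(18.29 deg) = 0.3138
T = 2*34.59*0.3138 / 9.81
T = 21.7105 / 9.81 = 2.2131 s

2.2131 s


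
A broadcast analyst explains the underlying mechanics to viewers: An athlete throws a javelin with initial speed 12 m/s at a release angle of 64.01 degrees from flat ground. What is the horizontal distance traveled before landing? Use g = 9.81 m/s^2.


R = v^2 * sin(2*theta) / g
Convert angle to radians: theta = 64.01 deg = 1.1172 rad
sin(2*theta) = sin(2.2344) = 0.7878
R = 12^2 * 0.7878 / 9.81
R = 144 * 0.7878 / 9.81 = 11.564 m

11.564 m


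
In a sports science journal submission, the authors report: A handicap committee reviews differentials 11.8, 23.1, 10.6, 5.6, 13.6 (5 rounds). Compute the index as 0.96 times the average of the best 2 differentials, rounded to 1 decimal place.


All differentials: 11.8, 23.1, 10.6, 5.6, 13.6
Sorted: 5.6, 10.6, 11.8, 13.6, 23.1
Best 2: 5.6, 10.6
Average of best = 16.2 / 2 = 8.1
Raw index = 8.1 * 0.96 = 7.776
Handicap index = round(7.776, 1) = 7.8

7.8


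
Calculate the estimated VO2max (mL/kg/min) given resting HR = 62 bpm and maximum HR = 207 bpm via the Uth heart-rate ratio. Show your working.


VO2max = 15.3 * HRmax / HRrest
VO2max = 15.3 * 207 / 62
VO2max = 3167.1 / 62 = 51.0823 mL/kg/min

51.0823 mL/kg/min


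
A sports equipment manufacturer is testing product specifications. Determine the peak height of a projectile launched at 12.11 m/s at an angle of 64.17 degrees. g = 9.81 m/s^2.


H = (v*sin(theta))^2 / (2*g)
vy = v*sin(theta) = 12.11 * sin(64.17 deg) = 10.9001 m/s
H = vy^2 / (2*g) = 118.8122 / (2*9.81)
H = 118.8122 / 19.62 = 6.0557 m

6.0557 m


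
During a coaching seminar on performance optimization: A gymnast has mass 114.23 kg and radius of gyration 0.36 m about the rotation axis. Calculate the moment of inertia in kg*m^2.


I = m * k^2
I = 114.23 * 0.36^2
I = 114.23 * 0.1296 = 14.8042 kg*m^2

14.8042 kg*m^2


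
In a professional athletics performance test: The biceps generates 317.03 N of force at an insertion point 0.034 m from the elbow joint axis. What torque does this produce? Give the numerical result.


tau = F * d
tau = 317.03 * 0.034
tau = 10.779 N*m

10.779 N*m


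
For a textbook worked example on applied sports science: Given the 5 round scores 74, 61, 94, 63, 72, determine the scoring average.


Average = sum / n
Sum = 364
Average = 364 / 5 = 72.8

72.8


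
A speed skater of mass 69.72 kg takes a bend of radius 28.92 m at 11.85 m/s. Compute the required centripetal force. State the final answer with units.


Fc = m * v^2 / r
v^2 = 11.85^2 = 140.4225
Fc = 69.72 * 140.4225 / 28.92
Fc = 9790.2567 / 28.92 = 338.5289 N

338.5289 N


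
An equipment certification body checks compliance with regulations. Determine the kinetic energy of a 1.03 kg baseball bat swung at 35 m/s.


KE = 0.5 * m * v^2
KE = 0.5 * 1.03 * 35^2
KE = 0.5 * 1.03 * 1225 = 630.875 J

630.875 J


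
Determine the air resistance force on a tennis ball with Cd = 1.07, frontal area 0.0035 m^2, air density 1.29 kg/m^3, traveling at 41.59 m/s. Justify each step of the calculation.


Fd = 0.5 * Cd * rho * A * v^2
Fd = 0.5 * 1.07 * 1.29 * 0.0035 * 41.59^2
v^2 = 1729.7281
Fd = 0.5 * 1.07 * 1.29 * 0.0035 * 1729.7281 = 4.1782 N

4.1782 N


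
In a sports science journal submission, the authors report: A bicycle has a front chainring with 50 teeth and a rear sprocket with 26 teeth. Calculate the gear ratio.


GR = front_teeth / rear_teeth
GR = 50 / 26
GR = 1.9231

1.9231


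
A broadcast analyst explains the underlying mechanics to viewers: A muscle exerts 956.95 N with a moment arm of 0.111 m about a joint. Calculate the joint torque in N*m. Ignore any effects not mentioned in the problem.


tau = F * d
tau = 956.95 * 0.111
tau = 106.2215 N*m

106.2215 N*m


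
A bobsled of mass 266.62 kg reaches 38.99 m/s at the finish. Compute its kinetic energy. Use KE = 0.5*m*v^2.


KE = 0.5 * m * v^2
KE = 0.5 * 266.62 * 38.99^2
KE = 0.5 * 266.62 * 1520.2201 = 202660.5415 J

202660.5415 J


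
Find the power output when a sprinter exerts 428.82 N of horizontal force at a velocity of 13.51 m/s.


P = F * v
P = 428.82 * 13.51
P = 5793.3582 W

5793.3582 W


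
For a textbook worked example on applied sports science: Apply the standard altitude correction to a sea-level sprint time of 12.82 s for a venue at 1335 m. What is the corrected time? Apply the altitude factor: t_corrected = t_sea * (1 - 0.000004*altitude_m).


Correction factor = 1 - 0.000004 * 1335 = 0.99466
t_corrected = t_sea * factor = 12.82 * 0.99466
t_corrected = 12.7515 s

12.7515 s


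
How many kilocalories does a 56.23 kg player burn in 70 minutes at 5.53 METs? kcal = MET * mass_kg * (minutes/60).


kcal = MET * mass * time_hr
Convert time: 70 min = 1.1667 hr
kcal = 5.53 * 56.23 * 1.1667
kcal = 362.7772 kcal

362.7772 kcal


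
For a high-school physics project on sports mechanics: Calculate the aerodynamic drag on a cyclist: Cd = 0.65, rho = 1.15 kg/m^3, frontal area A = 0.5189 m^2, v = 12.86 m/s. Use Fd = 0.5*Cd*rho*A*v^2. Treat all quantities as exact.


Fd = 0.5 * Cd * rho * A * v^2
Fd = 0.5 * 0.65 * 1.15 * 0.5189 * 12.86^2
v^2 = 165.3796
Fd = 0.5 * 0.65 * 1.15 * 0.5189 * 165.3796 = 32.0735 N

32.0735 N


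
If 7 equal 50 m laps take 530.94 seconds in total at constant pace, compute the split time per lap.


Split time = total_time / n_laps = 530.94 / 7
Split time = 75.8486 s per lap

75.8486 s
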